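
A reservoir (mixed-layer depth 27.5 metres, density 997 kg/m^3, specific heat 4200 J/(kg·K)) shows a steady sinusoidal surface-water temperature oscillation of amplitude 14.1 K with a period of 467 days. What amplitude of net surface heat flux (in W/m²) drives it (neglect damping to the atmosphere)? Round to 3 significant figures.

Areal heat capacity C = ρ c_p D = 997 × 4200 × 27.5 = 1.15×10^8 J/(m²·K).
ω = 2π / 4.03×10^7 s = 1.56×10^-7 s⁻¹.
Cω = 1.15×10^8 × 1.56×10^-7 = 17.9 W/(m²·K).
F₀ = A × Cω = 14.1 × 17.9 = 253 W/m².

253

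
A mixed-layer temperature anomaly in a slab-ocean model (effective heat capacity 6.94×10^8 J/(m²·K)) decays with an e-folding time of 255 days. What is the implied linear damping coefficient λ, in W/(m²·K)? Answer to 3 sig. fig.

31.5

Areal heat capacity C = 6.94×10^8 J/(m²·K) (given).
τ = 255 days = 2.20×10^7 s.
λ = C / τ = 6.94×10^8 / 2.20×10^7 = 31.5 W/(m²·K).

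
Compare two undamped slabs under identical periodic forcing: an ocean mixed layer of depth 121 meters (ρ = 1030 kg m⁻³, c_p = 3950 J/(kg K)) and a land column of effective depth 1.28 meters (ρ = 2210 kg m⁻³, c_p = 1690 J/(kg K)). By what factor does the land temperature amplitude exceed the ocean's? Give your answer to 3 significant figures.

103

C_ocean = 1030 × 3950 × 121 = 4.92×10^8 J/(m²·K).
C_land = 2210 × 1690 × 1.28 = 4.78×10^6 J/(m²·K).
Undamped amplitude ∝ 1/C, so A_land/A_ocean = C_ocean/C_land = 103.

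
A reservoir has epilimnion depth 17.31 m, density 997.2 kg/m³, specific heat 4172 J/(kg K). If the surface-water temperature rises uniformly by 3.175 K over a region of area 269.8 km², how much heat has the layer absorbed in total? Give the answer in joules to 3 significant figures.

Areal heat capacity C = ρ c_p D = 997.2 × 4172 × 17.31 = 7.20×10^7 J/(m²·K).
Heat per unit area: q = C ΔT = 7.20×10^7 × 3.175 = 2.29×10^8 J/m².
Total heat: Q = q × A = 2.29×10^8 × (269.8 × 10⁶ m²) = 6.17×10^16 J.

6.17×10^16 J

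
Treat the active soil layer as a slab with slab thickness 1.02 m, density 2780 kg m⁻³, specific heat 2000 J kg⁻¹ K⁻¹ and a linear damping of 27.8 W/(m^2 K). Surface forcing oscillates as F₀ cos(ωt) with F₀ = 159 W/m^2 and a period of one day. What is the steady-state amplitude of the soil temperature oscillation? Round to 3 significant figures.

Areal heat capacity C = ρ c_p D = 2780 × 2000 × 1.02 = 5.67×10^6 J/(m²·K).
Angular frequency ω = 2π / T = 2π / 86400 s = 7.27×10^-5 s⁻¹.
√((Cω)² + λ²) = √((412)² + 27.8²) = 413 W/(m²·K).
Amplitude A = F₀ / √((Cω)²+λ²) = 159 / 413 = 0.385 K.

0.385 K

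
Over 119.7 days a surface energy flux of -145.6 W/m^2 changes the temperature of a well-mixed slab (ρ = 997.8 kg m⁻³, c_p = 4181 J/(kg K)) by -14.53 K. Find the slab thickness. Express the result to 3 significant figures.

24.8 m

Heat input Q = F Δt = -145.6 × 1.03×10^7 s = -1.51×10^9 J/m².
Required areal heat capacity C = Q / ΔT = 1.04×10^8 J/(m²·K).
Depth D = C / (ρ c_p) = 1.04×10^8 / (997.8 × 4181) = 24.8 m.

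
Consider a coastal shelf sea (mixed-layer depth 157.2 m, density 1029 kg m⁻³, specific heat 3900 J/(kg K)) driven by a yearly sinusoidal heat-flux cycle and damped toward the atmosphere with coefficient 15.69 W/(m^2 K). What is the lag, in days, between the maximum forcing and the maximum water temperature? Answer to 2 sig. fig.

Areal heat capacity C = ρ c_p D = 1029 × 3900 × 157.2 = 6.31×10^8 J/(m²·K).
ω = 2π / 3.15×10^7 s = 1.99×10^-7 s⁻¹.
Phase lag φ = arctan(Cω/λ) = arctan(126/15.69) = 1.45 rad.
Time lag = φ / ω = 1.45 / 1.99×10^-7 = 7.26×10^6 s = 84.0 days.

84 days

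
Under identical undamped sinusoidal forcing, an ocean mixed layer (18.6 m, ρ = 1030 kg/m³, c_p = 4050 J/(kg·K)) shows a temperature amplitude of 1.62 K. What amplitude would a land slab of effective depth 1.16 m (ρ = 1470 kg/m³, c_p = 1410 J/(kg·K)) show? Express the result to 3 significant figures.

C_ocean = 7.76×10^7 J/(m²·K); C_land = 2.40×10^6 J/(m²·K).
A ∝ 1/C ⇒ A_land = A_ocean × C_ocean/C_land = 1.62 × 32.3 = 52.3 K.

52.3 K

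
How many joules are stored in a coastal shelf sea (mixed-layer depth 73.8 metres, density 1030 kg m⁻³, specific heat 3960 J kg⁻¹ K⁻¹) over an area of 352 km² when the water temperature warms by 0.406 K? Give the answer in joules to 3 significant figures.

Areal heat capacity C = ρ c_p D = 1030 × 3960 × 73.8 = 3.01×10^8 J/(m²·K).
Heat per unit area: q = C ΔT = 3.01×10^8 × 0.406 = 1.22×10^8 J/m².
Total heat: Q = q × A = 1.22×10^8 × (352 × 10⁶ m²) = 4.30×10^16 J.

4.30×10^16 J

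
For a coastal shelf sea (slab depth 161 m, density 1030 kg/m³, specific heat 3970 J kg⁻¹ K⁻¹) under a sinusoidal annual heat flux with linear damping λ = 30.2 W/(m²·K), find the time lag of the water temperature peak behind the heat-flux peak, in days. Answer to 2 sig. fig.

78 days

Areal heat capacity C = ρ c_p D = 1030 × 3970 × 161 = 6.58×10^8 J/(m²·K).
ω = 2π / 3.15×10^7 s = 1.99×10^-7 s⁻¹.
Phase lag φ = arctan(Cω/λ) = arctan(131/30.2) = 1.34 rad.
Time lag = φ / ω = 1.34 / 1.99×10^-7 = 6.75×10^6 s = 78.1 days.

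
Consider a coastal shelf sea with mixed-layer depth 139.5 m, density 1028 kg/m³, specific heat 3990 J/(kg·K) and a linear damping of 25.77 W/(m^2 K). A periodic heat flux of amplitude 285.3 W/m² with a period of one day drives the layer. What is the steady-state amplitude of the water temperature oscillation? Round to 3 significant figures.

Areal heat capacity C = ρ c_p D = 1028 × 3990 × 139.5 = 5.72×10^8 J/(m^2 K).
Angular frequency ω = 2π / T = 2π / 86400 s = 7.27×10^-5 s⁻¹.
√((Cω)² + λ²) = √((41600)² + 25.77²) = 41600 W/(m²·K).
Amplitude A = F₀ / √((Cω)²+λ²) = 285.3 / 41600 = 0.00686 K.

0.00686 K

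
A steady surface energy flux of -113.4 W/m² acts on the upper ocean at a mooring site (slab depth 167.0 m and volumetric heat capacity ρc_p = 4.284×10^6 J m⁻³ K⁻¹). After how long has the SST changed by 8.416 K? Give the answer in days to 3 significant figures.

615 days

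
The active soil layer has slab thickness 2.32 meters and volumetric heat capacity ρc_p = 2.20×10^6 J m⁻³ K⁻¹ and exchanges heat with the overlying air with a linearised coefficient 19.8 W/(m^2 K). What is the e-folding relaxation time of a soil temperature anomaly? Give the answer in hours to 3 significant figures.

71.6 hours

Areal heat capacity C = ρc_p × D = 2.20×10^6 × 2.32 = 5.10×10^6 J/(m²·K).
Relaxation time τ = C / λ = 5.10×10^6 / 19.8 = 2.58×10^5 s.
In hours: 2.58×10^5 s / (3600 s/hour) = 71.6 hours.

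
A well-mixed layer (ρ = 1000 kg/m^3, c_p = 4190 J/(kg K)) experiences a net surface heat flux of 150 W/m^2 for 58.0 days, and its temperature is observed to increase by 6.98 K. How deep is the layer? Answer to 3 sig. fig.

25.7 m

Heat input Q = F Δt = 150 × 5.01×10^6 s = 7.52×10^8 J/m².
Required areal heat capacity C = Q / ΔT = 1.08×10^8 J/(m²·K).
Depth D = C / (ρ c_p) = 1.08×10^8 / (1000 × 4190) = 25.7 m.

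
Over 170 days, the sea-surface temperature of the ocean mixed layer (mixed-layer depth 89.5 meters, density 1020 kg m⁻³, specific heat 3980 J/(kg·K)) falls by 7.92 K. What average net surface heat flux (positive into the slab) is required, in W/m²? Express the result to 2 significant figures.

Areal heat capacity C = ρ c_p D = 1020 × 3980 × 89.5 = 3.63×10^8 J m⁻² K⁻¹.
Required heat per unit area: Q = C ΔT = 3.63×10^8 × -7.92 = -2.88×10^9 J/m².
Flux F = Q / Δt = -2.88×10^9 / 1.47×10^7 s = -196 W/m².

-200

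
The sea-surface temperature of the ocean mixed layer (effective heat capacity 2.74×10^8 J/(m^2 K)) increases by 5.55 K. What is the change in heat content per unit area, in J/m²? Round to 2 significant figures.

Areal heat capacity C = 2.74×10^8 J/(m^2 K) (given).
ΔQ = C ΔT = 2.74×10^8 × 5.55 = 1.52×10^9 J/m².

1.5×10^9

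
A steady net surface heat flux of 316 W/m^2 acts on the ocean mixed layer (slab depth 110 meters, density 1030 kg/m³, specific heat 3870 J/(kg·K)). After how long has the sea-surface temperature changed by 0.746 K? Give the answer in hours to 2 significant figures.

Areal heat capacity C = ρ c_p D = 1030 × 3870 × 110 = 4.38×10^8 J/(m²·K).
Time required: Δt = C ΔT / F = 4.38×10^8 × 0.746 / 316 = 1.04×10^6 s.
In hours: 1.04×10^6 s / (3600 s/hour) = 288 hours.

290 hours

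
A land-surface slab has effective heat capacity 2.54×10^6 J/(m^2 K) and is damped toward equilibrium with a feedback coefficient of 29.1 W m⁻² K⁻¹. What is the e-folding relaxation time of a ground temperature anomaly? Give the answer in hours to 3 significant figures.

24.2 hours

Areal heat capacity C = 2.54×10^6 J/(m^2 K) (given).
Relaxation time τ = C / λ = 2.54×10^6 / 29.1 = 87300 s.
In hours: 87300 s / (3600 s/hour) = 24.2 hours.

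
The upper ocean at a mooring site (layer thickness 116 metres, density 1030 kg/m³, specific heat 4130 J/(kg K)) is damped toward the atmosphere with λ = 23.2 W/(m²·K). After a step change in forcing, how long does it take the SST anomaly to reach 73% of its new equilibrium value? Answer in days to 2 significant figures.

320 days

Areal heat capacity C = ρ c_p D = 1030 × 4130 × 116 = 4.93×10^8 J m⁻² K⁻¹.
τ = C / λ = 4.93×10^8 / 23.2 = 2.13×10^7 s.
Fraction reached: 1 − e^(−t/τ) = 0.73 ⇒ t = −τ ln(1 − 0.73) = τ × 1.31.
t = 2.78×10^7 s = 322 days.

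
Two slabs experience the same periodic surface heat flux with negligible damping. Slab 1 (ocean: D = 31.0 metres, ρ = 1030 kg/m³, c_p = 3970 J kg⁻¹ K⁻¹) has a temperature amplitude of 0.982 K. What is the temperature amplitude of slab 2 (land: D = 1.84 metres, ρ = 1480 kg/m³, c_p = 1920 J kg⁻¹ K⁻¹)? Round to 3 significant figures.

23.8 K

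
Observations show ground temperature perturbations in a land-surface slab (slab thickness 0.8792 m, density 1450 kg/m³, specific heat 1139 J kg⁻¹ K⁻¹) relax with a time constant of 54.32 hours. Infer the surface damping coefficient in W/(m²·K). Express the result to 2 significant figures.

Areal heat capacity C = ρ c_p D = 1450 × 1139 × 0.8792 = 1.45×10^6 J m⁻² K⁻¹.
τ = 54.32 hours = 1.96×10^5 s.
λ = C / τ = 1.45×10^6 / 1.96×10^5 = 7.43 W/(m²·K).

7.4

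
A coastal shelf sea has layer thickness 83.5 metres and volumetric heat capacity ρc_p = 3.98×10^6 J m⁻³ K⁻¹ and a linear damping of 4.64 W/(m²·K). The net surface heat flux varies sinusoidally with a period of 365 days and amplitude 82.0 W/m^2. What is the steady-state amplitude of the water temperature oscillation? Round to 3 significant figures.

1.24 K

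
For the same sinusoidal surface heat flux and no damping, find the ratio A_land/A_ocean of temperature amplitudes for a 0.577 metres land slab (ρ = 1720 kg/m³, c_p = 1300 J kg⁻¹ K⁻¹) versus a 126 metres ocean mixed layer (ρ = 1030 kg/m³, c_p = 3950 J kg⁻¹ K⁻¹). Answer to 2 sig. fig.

400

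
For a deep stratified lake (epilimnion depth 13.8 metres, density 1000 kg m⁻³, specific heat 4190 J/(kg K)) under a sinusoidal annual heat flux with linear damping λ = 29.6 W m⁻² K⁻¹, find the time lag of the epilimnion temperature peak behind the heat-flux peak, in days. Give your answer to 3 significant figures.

Areal heat capacity C = ρ c_p D = 1000 × 4190 × 13.8 = 5.78×10^7 J/(m²·K).
ω = 2π / 3.15×10^7 s = 1.99×10^-7 s⁻¹.
Phase lag φ = arctan(Cω/λ) = arctan(11.5/29.6) = 0.371 rad.
Time lag = φ / ω = 0.371 / 1.99×10^-7 = 1.86×10^6 s = 21.6 days.

21.6 days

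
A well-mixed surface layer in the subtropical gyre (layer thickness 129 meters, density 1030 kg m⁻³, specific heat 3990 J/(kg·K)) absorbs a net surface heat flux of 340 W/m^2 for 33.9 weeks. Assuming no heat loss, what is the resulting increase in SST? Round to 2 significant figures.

Areal heat capacity C = ρ c_p D = 1030 × 3990 × 129 = 5.30×10^8 J/(m²·K).
Net heat input Q = F Δt = 340 × (33.9 weeks × 6.048×10^5 s/week) = 6.97×10^9 J/m².
ΔT = Q / C = 6.97×10^9 / 5.30×10^8 = 13.1 K.

13 K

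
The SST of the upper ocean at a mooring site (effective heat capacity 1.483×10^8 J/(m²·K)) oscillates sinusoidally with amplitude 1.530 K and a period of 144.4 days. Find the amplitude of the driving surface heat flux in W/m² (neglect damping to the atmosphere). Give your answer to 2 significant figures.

Areal heat capacity C = 1.483×10^8 J/(m²·K) (given).
ω = 2π / 1.25×10^7 s = 5.04×10^-7 s⁻¹.
Cω = 1.48×10^8 × 5.04×10^-7 = 74.7 W/(m²·K).
F₀ = A × Cω = 1.530 × 74.7 = 114 W/m².

110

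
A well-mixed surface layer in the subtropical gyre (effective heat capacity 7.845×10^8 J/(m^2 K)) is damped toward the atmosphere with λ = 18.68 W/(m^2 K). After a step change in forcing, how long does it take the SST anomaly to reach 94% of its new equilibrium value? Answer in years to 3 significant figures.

Areal heat capacity C = 7.845×10^8 J/(m^2 K) (given).
τ = C / λ = 7.84×10^8 / 18.68 = 4.20×10^7 s.
Fraction reached: 1 − e^(−t/τ) = 0.94 ⇒ t = −τ ln(1 − 0.94) = τ × 2.81.
t = 1.18×10^8 s = 3.74 years.

3.74 years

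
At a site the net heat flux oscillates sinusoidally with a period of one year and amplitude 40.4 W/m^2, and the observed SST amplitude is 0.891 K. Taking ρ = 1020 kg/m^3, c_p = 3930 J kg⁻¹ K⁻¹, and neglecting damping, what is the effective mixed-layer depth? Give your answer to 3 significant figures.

56.8 m

ω = 2π / 3.15×10^7 s = 1.99×10^-7 s⁻¹.
Required C = F₀ / (A ω) = 40.4 / (0.891 × 1.99×10^-7) = 2.28×10^8 J/(m²·K).
D = C / (ρ c_p) = 2.28×10^8 / (1020 × 3930) = 56.8 m.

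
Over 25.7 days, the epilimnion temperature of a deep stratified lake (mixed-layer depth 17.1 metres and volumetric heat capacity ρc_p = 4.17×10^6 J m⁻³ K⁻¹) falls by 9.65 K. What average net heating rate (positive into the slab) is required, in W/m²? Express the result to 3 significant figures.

Areal heat capacity C = ρc_p × D = 4.17×10^6 × 17.1 = 7.13×10^7 J/(m^2 K).
Required heat per unit area: Q = C ΔT = 7.13×10^7 × -9.65 = -6.88×10^8 J/m².
Flux F = Q / Δt = -6.88×10^8 / 2.22×10^6 s = -310 W/m².

-310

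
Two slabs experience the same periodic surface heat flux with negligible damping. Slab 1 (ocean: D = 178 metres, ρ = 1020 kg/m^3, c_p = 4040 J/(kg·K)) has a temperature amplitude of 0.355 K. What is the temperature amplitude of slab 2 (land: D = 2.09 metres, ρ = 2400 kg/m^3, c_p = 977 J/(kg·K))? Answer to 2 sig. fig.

C_ocean = 7.34×10^8 J/(m²·K); C_land = 4.90×10^6 J/(m²·K).
A ∝ 1/C ⇒ A_land = A_ocean × C_ocean/C_land = 0.355 × 150 = 53.1 K.

53 K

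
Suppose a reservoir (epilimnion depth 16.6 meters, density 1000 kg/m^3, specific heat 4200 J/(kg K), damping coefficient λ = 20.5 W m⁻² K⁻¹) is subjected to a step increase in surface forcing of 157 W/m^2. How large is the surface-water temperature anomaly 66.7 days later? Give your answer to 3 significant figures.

6.25 K

Areal heat capacity C = ρ c_p D = 1000 × 4200 × 16.6 = 6.97×10^7 J m⁻² K⁻¹.
τ = C / λ = 6.97×10^7 / 20.5 = 3.40×10^6 s.
Equilibrium anomaly ΔT_eq = F / λ = 157 / 20.5 = 7.66 K.
t = 66.7 days = 5.76×10^6 s, so t/τ = 1.69.
ΔT(t) = ΔT_eq (1 − e^(−t/τ)) = 7.66 × (1 − e^−1.69) = 6.25 K.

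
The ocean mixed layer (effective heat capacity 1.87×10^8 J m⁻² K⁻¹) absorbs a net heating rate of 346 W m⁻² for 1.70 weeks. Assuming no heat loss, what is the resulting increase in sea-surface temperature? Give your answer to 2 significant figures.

1.9 K

Areal heat capacity C = 1.87×10^8 J m⁻² K⁻¹ (given).
Net heat input Q = F Δt = 346 × (1.70 weeks × 6.048×10^5 s/week) = 3.56×10^8 J/m².
ΔT = Q / C = 3.56×10^8 / 1.87×10^8 = 1.90 K.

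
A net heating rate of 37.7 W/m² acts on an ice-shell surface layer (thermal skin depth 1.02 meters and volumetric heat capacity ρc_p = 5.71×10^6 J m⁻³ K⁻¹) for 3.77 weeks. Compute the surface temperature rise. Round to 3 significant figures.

Areal heat capacity C = ρc_p × D = 5.71×10^6 × 1.02 = 5.82×10^6 J/(m^2 K).
Net heat input Q = F Δt = 37.7 × (3.77 weeks × 6.048×10^5 s/week) = 8.60×10^7 J/m².
ΔT = Q / C = 8.60×10^7 / 5.82×10^6 = 14.8 K.

14.8 K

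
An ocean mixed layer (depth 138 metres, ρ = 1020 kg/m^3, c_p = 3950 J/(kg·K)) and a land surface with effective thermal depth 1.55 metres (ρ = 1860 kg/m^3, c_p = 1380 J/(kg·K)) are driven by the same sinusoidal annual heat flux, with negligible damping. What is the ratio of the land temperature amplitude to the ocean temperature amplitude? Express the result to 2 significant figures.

C_ocean = 1020 × 3950 × 138 = 5.56×10^8 J/(m²·K).
C_land = 1860 × 1380 × 1.55 = 3.98×10^6 J/(m²·K).
Undamped amplitude ∝ 1/C, so A_land/A_ocean = C_ocean/C_land = 140.

140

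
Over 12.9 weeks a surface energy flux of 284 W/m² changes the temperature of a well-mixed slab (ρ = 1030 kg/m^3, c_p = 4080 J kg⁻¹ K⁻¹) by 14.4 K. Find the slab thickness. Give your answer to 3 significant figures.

36.6 m

Heat input Q = F Δt = 284 × 7.80×10^6 s = 2.22×10^9 J/m².
Required areal heat capacity C = Q / ΔT = 1.54×10^8 J/(m²·K).
Depth D = C / (ρ c_p) = 1.54×10^8 / (1030 × 4080) = 36.6 m.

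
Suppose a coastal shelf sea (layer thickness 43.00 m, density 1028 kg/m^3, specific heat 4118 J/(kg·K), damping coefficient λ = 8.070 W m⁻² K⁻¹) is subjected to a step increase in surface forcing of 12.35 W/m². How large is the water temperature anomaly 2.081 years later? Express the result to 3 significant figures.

1.45 K

Areal heat capacity C = ρ c_p D = 1028 × 4118 × 43.00 = 1.82×10^8 J/(m^2 K).
τ = C / λ = 1.82×10^8 / 8.070 = 2.26×10^7 s.
Equilibrium anomaly ΔT_eq = F / λ = 12.35 / 8.070 = 1.53 K.
t = 2.081 years = 6.57×10^7 s, so t/τ = 2.91.
ΔT(t) = ΔT_eq (1 − e^(−t/τ)) = 1.53 × (1 − e^−2.91) = 1.45 K.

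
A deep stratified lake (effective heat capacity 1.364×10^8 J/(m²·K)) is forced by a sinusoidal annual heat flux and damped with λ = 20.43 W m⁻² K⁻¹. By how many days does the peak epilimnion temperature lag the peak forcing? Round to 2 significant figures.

54 days

Areal heat capacity C = 1.364×10^8 J/(m²·K) (given).
ω = 2π / 3.15×10^7 s = 1.99×10^-7 s⁻¹.
Phase lag φ = arctan(Cω/λ) = arctan(27.2/20.43) = 0.926 rad.
Time lag = φ / ω = 0.926 / 1.99×10^-7 = 4.65×10^6 s = 53.8 days.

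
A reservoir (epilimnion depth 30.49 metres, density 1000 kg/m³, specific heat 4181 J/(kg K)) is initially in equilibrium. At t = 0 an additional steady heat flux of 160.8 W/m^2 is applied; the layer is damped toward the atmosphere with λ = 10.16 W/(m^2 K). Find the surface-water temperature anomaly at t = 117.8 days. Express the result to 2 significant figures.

8.8 K

Areal heat capacity C = ρ c_p D = 1000 × 4181 × 30.49 = 1.27×10^8 J m⁻² K⁻¹.
τ = C / λ = 1.27×10^8 / 10.16 = 1.25×10^7 s.
Equilibrium anomaly ΔT_eq = F / λ = 160.8 / 10.16 = 15.8 K.
t = 117.8 days = 1.02×10^7 s, so t/τ = 0.811.
ΔT(t) = ΔT_eq (1 − e^(−t/τ)) = 15.8 × (1 − e^−0.811) = 8.79 K.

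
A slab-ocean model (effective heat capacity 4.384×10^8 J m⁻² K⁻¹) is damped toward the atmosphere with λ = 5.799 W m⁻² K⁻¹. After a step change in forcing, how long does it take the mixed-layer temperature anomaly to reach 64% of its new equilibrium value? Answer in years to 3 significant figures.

Areal heat capacity C = 4.384×10^8 J m⁻² K⁻¹ (given).
τ = C / λ = 4.38×10^8 / 5.799 = 7.56×10^7 s.
Fraction reached: 1 − e^(−t/τ) = 0.64 ⇒ t = −τ ln(1 − 0.64) = τ × 1.02.
t = 7.72×10^7 s = 2.45 years.

2.45 years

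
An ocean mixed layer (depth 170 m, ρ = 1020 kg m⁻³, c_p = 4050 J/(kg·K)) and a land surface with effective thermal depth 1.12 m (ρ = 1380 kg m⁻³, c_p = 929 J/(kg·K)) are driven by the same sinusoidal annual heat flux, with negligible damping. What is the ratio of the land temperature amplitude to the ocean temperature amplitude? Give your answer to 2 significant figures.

C_ocean = 1020 × 4050 × 170 = 7.02×10^8 J/(m²·K).
C_land = 1380 × 929 × 1.12 = 1.44×10^6 J/(m²·K).
Undamped amplitude ∝ 1/C, so A_land/A_ocean = C_ocean/C_land = 489.

490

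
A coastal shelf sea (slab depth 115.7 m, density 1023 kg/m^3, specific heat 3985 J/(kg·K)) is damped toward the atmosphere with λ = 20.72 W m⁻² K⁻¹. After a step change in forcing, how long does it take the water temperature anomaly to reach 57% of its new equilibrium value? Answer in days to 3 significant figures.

Areal heat capacity C = ρ c_p D = 1023 × 3985 × 115.7 = 4.72×10^8 J/(m^2 K).
τ = C / λ = 4.72×10^8 / 20.72 = 2.28×10^7 s.
Fraction reached: 1 − e^(−t/τ) = 0.57 ⇒ t = −τ ln(1 − 0.57) = τ × 0.844.
t = 1.92×10^7 s = 222 days.

222 days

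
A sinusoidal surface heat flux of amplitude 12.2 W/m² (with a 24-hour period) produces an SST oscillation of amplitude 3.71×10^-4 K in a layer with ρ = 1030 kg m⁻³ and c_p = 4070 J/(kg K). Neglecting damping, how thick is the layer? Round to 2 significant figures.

110 m

ω = 2π / 86400 s = 7.27×10^-5 s⁻¹.
Required C = F₀ / (A ω) = 12.2 / (3.71×10^-4 × 7.27×10^-5) = 4.52×10^8 J/(m²·K).
D = C / (ρ c_p) = 4.52×10^8 / (1030 × 4070) = 108 m.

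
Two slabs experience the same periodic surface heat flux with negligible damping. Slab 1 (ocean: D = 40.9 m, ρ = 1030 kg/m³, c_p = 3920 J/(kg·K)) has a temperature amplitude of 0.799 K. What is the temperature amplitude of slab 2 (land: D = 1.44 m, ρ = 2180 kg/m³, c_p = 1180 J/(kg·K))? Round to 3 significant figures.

35.6 K

C_ocean = 1.65×10^8 J/(m²·K); C_land = 3.70×10^6 J/(m²·K).
A ∝ 1/C ⇒ A_land = A_ocean × C_ocean/C_land = 0.799 × 44.6 = 35.6 K.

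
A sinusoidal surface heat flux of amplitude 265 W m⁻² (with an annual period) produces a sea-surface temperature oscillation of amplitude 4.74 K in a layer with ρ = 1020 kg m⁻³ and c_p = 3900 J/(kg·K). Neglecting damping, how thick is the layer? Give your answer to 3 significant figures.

ω = 2π / 3.15×10^7 s = 1.99×10^-7 s⁻¹.
Required C = F₀ / (A ω) = 265 / (4.74 × 1.99×10^-7) = 2.81×10^8 J/(m²·K).
D = C / (ρ c_p) = 2.81×10^8 / (1020 × 3900) = 70.5 m.

70.5 m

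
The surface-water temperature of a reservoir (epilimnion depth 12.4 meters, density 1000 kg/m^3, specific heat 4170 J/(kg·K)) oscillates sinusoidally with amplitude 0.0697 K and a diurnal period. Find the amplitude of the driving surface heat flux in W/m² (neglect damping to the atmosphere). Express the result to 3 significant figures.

Areal heat capacity C = ρ c_p D = 1000 × 4170 × 12.4 = 5.17×10^7 J/(m²·K).
ω = 2π / 86400 s = 7.27×10^-5 s⁻¹.
Cω = 5.17×10^7 × 7.27×10^-5 = 3760 W/(m²·K).
F₀ = A × Cω = 0.0697 × 3760 = 262 W/m².

262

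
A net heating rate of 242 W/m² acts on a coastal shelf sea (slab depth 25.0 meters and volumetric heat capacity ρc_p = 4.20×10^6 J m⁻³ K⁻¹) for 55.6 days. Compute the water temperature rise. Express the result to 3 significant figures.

11.1 K

Areal heat capacity C = ρc_p × D = 4.20×10^6 × 25.0 = 1.05×10^8 J/(m^2 K).
Net heat input Q = F Δt = 242 × (55.6 days × 86400 s/day) = 1.16×10^9 J/m².
ΔT = Q / C = 1.16×10^9 / 1.05×10^8 = 11.1 K.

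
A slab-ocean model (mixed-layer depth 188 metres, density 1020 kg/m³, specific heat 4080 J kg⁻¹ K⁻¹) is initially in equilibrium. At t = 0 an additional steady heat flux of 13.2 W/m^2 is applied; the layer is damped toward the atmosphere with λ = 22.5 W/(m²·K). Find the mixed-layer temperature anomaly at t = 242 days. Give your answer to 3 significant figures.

Areal heat capacity C = ρ c_p D = 1020 × 4080 × 188 = 7.82×10^8 J/(m²·K).
τ = C / λ = 7.82×10^8 / 22.5 = 3.48×10^7 s.
Equilibrium anomaly ΔT_eq = F / λ = 13.2 / 22.5 = 0.587 K.
t = 242 days = 2.09×10^7 s, so t/τ = 0.601.
ΔT(t) = ΔT_eq (1 − e^(−t/τ)) = 0.587 × (1 − e^−0.601) = 0.265 K.

0.265 K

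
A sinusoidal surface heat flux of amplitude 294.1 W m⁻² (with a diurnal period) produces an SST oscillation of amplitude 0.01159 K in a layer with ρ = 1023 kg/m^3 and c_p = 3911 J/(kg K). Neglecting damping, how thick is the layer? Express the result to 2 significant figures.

87 m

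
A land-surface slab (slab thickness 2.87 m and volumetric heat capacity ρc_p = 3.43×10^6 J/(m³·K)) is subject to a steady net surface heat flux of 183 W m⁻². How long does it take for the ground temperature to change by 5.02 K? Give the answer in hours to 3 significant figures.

75.0 hours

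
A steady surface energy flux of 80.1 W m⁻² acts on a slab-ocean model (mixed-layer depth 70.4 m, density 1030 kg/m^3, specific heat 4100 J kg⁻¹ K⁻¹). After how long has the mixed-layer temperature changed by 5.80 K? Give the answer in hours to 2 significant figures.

6000 hours

Areal heat capacity C = ρ c_p D = 1030 × 4100 × 70.4 = 2.97×10^8 J m⁻² K⁻¹.
Time required: Δt = C ΔT / F = 2.97×10^8 × 5.80 / 80.1 = 2.15×10^7 s.
In hours: 2.15×10^7 s / (3600 s/hour) = 5980 hours.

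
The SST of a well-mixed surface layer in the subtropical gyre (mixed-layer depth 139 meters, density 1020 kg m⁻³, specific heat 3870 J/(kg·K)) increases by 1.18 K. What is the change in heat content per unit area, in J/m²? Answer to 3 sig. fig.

6.47×10^8

Areal heat capacity C = ρ c_p D = 1020 × 3870 × 139 = 5.49×10^8 J/(m²·K).
ΔQ = C ΔT = 5.49×10^8 × 1.18 = 6.47×10^8 J/m².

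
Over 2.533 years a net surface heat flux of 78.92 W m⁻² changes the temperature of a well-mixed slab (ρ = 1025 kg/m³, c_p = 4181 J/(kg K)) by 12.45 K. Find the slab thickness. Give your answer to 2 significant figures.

Heat input Q = F Δt = 78.92 × 7.99×10^7 s = 6.31×10^9 J/m².
Required areal heat capacity C = Q / ΔT = 5.07×10^8 J/(m²·K).
Depth D = C / (ρ c_p) = 5.07×10^8 / (1025 × 4181) = 118 m.

120 m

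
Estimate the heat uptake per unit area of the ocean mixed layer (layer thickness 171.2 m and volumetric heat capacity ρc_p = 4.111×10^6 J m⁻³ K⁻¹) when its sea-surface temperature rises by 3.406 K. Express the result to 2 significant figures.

2.4×10^9

Areal heat capacity C = ρc_p × D = 4.111×10^6 × 171.2 = 7.04×10^8 J/(m^2 K).
ΔQ = C ΔT = 7.04×10^8 × 3.406 = 2.40×10^9 J/m².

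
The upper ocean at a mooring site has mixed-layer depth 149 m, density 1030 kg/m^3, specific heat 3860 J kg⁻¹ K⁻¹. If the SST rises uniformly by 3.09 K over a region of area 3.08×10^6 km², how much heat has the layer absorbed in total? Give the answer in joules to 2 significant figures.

5.6×10^21 J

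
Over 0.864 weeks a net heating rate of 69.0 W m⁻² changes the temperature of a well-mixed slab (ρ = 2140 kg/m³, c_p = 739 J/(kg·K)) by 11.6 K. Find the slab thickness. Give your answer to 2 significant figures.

2.0 m

Heat input Q = F Δt = 69.0 × 5.23×10^5 s = 3.61×10^7 J/m².
Required areal heat capacity C = Q / ΔT = 3.11×10^6 J/(m²·K).
Depth D = C / (ρ c_p) = 3.11×10^6 / (2140 × 739) = 1.97 m.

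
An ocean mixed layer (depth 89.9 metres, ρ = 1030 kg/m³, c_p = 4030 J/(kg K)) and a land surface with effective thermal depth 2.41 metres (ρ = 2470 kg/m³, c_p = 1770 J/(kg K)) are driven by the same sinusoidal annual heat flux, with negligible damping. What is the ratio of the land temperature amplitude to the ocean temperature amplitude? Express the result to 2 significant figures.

35

C_ocean = 1030 × 4030 × 89.9 = 3.73×10^8 J/(m²·K).
C_land = 2470 × 1770 × 2.41 = 1.05×10^7 J/(m²·K).
Undamped amplitude ∝ 1/C, so A_land/A_ocean = C_ocean/C_land = 35.4.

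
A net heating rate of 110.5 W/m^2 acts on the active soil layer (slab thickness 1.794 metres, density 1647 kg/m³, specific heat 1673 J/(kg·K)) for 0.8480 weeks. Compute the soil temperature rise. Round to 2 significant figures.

Areal heat capacity C = ρ c_p D = 1647 × 1673 × 1.794 = 4.94×10^6 J/(m²·K).
Net heat input Q = F Δt = 110.5 × (0.8480 weeks × 6.048×10^5 s/week) = 5.67×10^7 J/m².
ΔT = Q / C = 5.67×10^7 / 4.94×10^6 = 11.5 K.

11 K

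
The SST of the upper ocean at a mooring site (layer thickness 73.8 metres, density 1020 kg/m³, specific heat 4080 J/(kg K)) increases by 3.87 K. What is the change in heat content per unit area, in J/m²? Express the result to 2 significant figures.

Areal heat capacity C = ρ c_p D = 1020 × 4080 × 73.8 = 3.07×10^8 J/(m²·K).
ΔQ = C ΔT = 3.07×10^8 × 3.87 = 1.19×10^9 J/m².

1.2×10^9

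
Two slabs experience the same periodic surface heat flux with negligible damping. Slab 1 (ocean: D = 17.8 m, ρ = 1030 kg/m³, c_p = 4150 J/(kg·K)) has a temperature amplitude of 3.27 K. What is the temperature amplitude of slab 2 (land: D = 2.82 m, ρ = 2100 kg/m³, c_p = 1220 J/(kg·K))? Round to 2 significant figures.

C_ocean = 7.61×10^7 J/(m²·K); C_land = 7.22×10^6 J/(m²·K).
A ∝ 1/C ⇒ A_land = A_ocean × C_ocean/C_land = 3.27 × 10.5 = 34.4 K.

34 K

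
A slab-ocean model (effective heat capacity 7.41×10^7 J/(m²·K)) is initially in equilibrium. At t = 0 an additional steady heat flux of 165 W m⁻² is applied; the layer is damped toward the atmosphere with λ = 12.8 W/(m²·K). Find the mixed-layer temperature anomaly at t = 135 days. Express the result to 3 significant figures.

Areal heat capacity C = 7.41×10^7 J/(m²·K) (given).
τ = C / λ = 7.41×10^7 / 12.8 = 5.79×10^6 s.
Equilibrium anomaly ΔT_eq = F / λ = 165 / 12.8 = 12.9 K.
t = 135 days = 1.17×10^7 s, so t/τ = 2.01.
ΔT(t) = ΔT_eq (1 − e^(−t/τ)) = 12.9 × (1 − e^−2.01) = 11.2 K.

11.2 K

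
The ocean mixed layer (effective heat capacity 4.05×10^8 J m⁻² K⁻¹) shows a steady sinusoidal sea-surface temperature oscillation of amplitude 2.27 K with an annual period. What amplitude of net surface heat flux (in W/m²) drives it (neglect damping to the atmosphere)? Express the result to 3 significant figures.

Areal heat capacity C = 4.05×10^8 J m⁻² K⁻¹ (given).
ω = 2π / 3.15×10^7 s = 1.99×10^-7 s⁻¹.
Cω = 4.05×10^8 × 1.99×10^-7 = 80.7 W/(m²·K).
F₀ = A × Cω = 2.27 × 80.7 = 183 W/m².

183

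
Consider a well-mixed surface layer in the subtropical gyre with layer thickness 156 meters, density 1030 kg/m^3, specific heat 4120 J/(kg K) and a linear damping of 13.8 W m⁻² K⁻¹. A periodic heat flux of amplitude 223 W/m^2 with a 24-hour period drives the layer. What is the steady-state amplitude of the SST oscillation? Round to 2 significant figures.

Areal heat capacity C = ρ c_p D = 1030 × 4120 × 156 = 6.62×10^8 J/(m^2 K).
Angular frequency ω = 2π / T = 2π / 86400 s = 7.27×10^-5 s⁻¹.
√((Cω)² + λ²) = √((48100)² + 13.8²) = 48100 W/(m²·K).
Amplitude A = F₀ / √((Cω)²+λ²) = 223 / 48100 = 0.00463 K.

0.0046 K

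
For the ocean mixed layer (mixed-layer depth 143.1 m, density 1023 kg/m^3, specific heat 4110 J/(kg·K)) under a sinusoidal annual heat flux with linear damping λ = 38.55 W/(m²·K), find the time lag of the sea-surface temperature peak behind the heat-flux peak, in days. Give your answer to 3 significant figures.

Areal heat capacity C = ρ c_p D = 1023 × 4110 × 143.1 = 6.02×10^8 J/(m^2 K).
ω = 2π / 3.15×10^7 s = 1.99×10^-7 s⁻¹.
Phase lag φ = arctan(Cω/λ) = arctan(120/38.55) = 1.26 rad.
Time lag = φ / ω = 1.26 / 1.99×10^-7 = 6.32×10^6 s = 73.2 days.

73.2 days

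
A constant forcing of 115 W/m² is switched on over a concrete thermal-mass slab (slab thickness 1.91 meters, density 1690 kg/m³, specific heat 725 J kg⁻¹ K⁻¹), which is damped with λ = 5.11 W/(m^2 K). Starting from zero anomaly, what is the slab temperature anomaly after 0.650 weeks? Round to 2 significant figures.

13 K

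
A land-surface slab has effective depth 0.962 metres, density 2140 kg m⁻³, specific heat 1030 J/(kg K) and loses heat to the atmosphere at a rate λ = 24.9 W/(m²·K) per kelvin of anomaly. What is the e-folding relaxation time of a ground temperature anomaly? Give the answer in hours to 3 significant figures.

23.7 hours

Areal heat capacity C = ρ c_p D = 2140 × 1030 × 0.962 = 2.12×10^6 J m⁻² K⁻¹.
Relaxation time τ = C / λ = 2.12×10^6 / 24.9 = 85200 s.
In hours: 85200 s / (3600 s/hour) = 23.7 hours.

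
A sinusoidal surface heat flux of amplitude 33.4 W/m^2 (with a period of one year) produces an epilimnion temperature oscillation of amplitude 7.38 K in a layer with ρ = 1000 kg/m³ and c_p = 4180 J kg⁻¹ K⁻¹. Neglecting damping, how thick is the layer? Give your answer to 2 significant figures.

5.4 m

ω = 2π / 3.15×10^7 s = 1.99×10^-7 s⁻¹.
Required C = F₀ / (A ω) = 33.4 / (7.38 × 1.99×10^-7) = 2.27×10^7 J/(m²·K).
D = C / (ρ c_p) = 2.27×10^7 / (1000 × 4180) = 5.43 m.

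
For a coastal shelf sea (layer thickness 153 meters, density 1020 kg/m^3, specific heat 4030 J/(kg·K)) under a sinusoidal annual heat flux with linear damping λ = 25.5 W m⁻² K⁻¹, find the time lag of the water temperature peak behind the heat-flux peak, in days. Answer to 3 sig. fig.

Areal heat capacity C = ρ c_p D = 1020 × 4030 × 153 = 6.29×10^8 J/(m²·K).
ω = 2π / 3.15×10^7 s = 1.99×10^-7 s⁻¹.
Phase lag φ = arctan(Cω/λ) = arctan(125/25.5) = 1.37 rad.
Time lag = φ / ω = 1.37 / 1.99×10^-7 = 6.88×10^6 s = 79.6 days.

79.6 days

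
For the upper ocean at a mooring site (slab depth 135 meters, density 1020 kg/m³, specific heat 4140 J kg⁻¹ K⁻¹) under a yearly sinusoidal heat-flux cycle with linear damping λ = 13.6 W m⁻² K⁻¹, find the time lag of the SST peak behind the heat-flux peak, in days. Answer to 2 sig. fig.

84 days

Areal heat capacity C = ρ c_p D = 1020 × 4140 × 135 = 5.70×10^8 J m⁻² K⁻¹.
ω = 2π / 3.15×10^7 s = 1.99×10^-7 s⁻¹.
Phase lag φ = arctan(Cω/λ) = arctan(114/13.6) = 1.45 rad.
Time lag = φ / ω = 1.45 / 1.99×10^-7 = 7.29×10^6 s = 84.3 days.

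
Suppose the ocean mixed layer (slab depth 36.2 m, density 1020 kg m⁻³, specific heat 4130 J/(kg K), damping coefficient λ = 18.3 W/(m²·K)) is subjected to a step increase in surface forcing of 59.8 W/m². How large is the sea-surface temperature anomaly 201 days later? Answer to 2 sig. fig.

2.9 K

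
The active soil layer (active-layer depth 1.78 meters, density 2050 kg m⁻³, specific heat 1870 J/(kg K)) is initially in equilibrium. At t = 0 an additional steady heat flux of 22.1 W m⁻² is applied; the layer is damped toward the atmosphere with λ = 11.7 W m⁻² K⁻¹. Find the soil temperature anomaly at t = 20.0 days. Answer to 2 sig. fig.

Areal heat capacity C = ρ c_p D = 2050 × 1870 × 1.78 = 6.82×10^6 J/(m²·K).
τ = C / λ = 6.82×10^6 / 11.7 = 5.83×10^5 s.
Equilibrium anomaly ΔT_eq = F / λ = 22.1 / 11.7 = 1.89 K.
t = 20.0 days = 1.73×10^6 s, so t/τ = 2.96.
ΔT(t) = ΔT_eq (1 − e^(−t/τ)) = 1.89 × (1 − e^−2.96) = 1.79 K.

1.8 K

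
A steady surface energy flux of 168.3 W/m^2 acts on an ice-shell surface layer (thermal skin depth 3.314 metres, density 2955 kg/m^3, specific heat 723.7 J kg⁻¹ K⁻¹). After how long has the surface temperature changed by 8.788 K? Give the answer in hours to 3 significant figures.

Areal heat capacity C = ρ c_p D = 2955 × 723.7 × 3.314 = 7.09×10^6 J/(m^2 K).
Time required: Δt = C ΔT / F = 7.09×10^6 × 8.788 / 168.3 = 3.70×10^5 s.
In hours: 3.70×10^5 s / (3600 s/hour) = 103 hours.

103 hours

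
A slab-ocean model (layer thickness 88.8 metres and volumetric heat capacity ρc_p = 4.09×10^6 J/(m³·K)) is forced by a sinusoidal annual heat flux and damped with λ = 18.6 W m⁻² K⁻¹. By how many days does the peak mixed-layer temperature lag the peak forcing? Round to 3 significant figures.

Areal heat capacity C = ρc_p × D = 4.09×10^6 × 88.8 = 3.63×10^8 J/(m^2 K).
ω = 2π / 3.15×10^7 s = 1.99×10^-7 s⁻¹.
Phase lag φ = arctan(Cω/λ) = arctan(72.4/18.6) = 1.32 rad.
Time lag = φ / ω = 1.32 / 1.99×10^-7 = 6.62×10^6 s = 76.6 days.

76.6 days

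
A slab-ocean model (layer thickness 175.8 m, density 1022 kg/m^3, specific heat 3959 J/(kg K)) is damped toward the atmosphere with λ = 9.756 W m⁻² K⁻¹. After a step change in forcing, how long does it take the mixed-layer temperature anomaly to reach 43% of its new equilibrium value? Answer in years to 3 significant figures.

1.30 years

Areal heat capacity C = ρ c_p D = 1022 × 3959 × 175.8 = 7.11×10^8 J/(m²·K).
τ = C / λ = 7.11×10^8 / 9.756 = 7.29×10^7 s.
Fraction reached: 1 − e^(−t/τ) = 0.43 ⇒ t = −τ ln(1 − 0.43) = τ × 0.562.
t = 4.10×10^7 s = 1.30 years.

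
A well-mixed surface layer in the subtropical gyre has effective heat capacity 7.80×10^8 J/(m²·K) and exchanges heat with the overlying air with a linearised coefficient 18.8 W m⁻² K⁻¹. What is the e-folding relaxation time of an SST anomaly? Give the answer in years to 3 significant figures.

1.31 years

Areal heat capacity C = 7.80×10^8 J/(m²·K) (given).
Relaxation time τ = C / λ = 7.80×10^8 / 18.8 = 4.15×10^7 s.
In years: 4.15×10^7 s / (3.156×10^7 s/year) = 1.31 years.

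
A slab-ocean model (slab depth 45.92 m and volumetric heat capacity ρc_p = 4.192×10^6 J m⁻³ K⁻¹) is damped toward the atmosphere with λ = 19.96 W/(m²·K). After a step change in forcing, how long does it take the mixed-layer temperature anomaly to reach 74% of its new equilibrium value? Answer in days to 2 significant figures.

150 days

Areal heat capacity C = ρc_p × D = 4.192×10^6 × 45.92 = 1.92×10^8 J m⁻² K⁻¹.
τ = C / λ = 1.92×10^8 / 19.96 = 9.64×10^6 s.
Fraction reached: 1 − e^(−t/τ) = 0.74 ⇒ t = −τ ln(1 − 0.74) = τ × 1.35.
t = 1.30×10^7 s = 150 days.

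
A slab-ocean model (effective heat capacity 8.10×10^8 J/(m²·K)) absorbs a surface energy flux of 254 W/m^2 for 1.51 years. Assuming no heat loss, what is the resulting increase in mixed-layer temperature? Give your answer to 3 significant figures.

14.9 K

Areal heat capacity C = 8.10×10^8 J/(m²·K) (given).
Net heat input Q = F Δt = 254 × (1.51 years × 3.156×10^7 s/year) = 1.21×10^10 J/m².
ΔT = Q / C = 1.21×10^10 / 8.10×10^8 = 14.9 K.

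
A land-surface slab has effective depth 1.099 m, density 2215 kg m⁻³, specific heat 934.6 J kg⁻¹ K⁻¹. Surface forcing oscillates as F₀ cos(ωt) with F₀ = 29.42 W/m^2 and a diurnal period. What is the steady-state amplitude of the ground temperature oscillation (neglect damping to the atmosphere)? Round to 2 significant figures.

Areal heat capacity C = ρ c_p D = 2215 × 934.6 × 1.099 = 2.28×10^6 J/(m^2 K).
Angular frequency ω = 2π / T = 2π / 86400 s = 7.27×10^-5 s⁻¹.
Cω = 2.28×10^6 × 7.27×10^-5 = 165 W/(m²·K).
Amplitude A = F₀ / (Cω) = 29.42 / 165 = 0.178 K.

0.18 K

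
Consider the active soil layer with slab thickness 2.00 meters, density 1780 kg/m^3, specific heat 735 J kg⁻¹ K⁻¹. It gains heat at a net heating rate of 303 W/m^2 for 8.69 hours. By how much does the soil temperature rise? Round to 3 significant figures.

3.62 K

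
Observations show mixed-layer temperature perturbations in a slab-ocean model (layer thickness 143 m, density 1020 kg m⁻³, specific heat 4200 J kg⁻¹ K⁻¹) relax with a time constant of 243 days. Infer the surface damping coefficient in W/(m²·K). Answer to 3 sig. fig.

29.2

Areal heat capacity C = ρ c_p D = 1020 × 4200 × 143 = 6.13×10^8 J m⁻² K⁻¹.
τ = 243 days = 2.10×10^7 s.
λ = C / τ = 6.13×10^8 / 2.10×10^7 = 29.2 W/(m²·K).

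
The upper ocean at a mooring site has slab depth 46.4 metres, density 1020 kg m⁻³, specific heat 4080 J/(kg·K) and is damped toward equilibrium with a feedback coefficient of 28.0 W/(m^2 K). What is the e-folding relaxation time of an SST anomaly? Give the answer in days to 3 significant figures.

Areal heat capacity C = ρ c_p D = 1020 × 4080 × 46.4 = 1.93×10^8 J/(m^2 K).
Relaxation time τ = C / λ = 1.93×10^8 / 28.0 = 6.90×10^6 s.
In days: 6.90×10^6 s / (86400 s/day) = 79.8 days.

79.8 days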